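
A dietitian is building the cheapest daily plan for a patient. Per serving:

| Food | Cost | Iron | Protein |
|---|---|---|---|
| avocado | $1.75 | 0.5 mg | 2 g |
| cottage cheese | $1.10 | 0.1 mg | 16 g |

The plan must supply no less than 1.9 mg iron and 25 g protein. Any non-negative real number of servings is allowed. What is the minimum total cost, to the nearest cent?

Compare the cost at each extreme point of the feasible region.
avocado only: max(1.9/0.5, 25/2) = 12.5 servings → $21.88.
cottage cheese only: max(1.9/0.1, 25/16) = 19 servings → $20.90.
avocado + cottage cheese with both tight: 3.577 servings and 1.115 servings → $7.49.
Cheapest feasible corner: $7.49.

$7.49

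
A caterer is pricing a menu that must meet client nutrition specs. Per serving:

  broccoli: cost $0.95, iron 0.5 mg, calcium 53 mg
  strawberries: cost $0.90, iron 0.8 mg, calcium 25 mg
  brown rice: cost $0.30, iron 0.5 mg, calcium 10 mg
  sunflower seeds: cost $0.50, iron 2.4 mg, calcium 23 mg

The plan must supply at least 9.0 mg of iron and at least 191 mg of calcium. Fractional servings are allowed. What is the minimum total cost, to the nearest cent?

$3.71

Two binding constraints pin down two serving amounts, so the optimal mix uses at most two foods. The candidates are each food alone (scaled to the tighter of iron/calcium) and each pair with both constraints tight.
broccoli only: max(9.0/0.5, 191/53) = 18 servings → $17.10.
strawberries only: max(9.0/0.8, 191/25) = 11.25 servings → $10.12.
brown rice only: max(9.0/0.5, 191/10) = 19.1 servings → $5.73.
sunflower seeds only: max(9.0/2.4, 191/23) = 8.304 servings → $4.15.
broccoli + strawberries: the both-tight solution has a negative serving — not a feasible corner.
broccoli + brown rice with both tight: 0.2558 servings and 17.74 servings → $5.57.
broccoli + sunflower seeds with both tight: 2.173 servings and 3.297 servings → $3.71.
strawberries + brown rice with both tight: 1.222 servings and 16.04 servings → $5.91.
strawberries + sunflower seeds with both tight: 6.043 servings and 1.736 servings → $6.31.
brown rice + sunflower seeds: the both-tight solution has a negative serving — not a feasible corner.
So the least-cost plan costs $3.71.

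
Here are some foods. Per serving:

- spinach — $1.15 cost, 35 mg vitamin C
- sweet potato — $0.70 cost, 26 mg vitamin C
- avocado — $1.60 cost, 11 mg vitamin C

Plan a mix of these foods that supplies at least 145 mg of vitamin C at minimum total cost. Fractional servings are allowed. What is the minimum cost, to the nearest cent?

Cost per mg of vitamin C: sweet potato $0.0269, spinach $0.0329, avocado $0.1455.
With no serving limits, use only sweet potato: 145 mg / 26 mg = 5.577 servings × $0.70 = $3.90.

$3.90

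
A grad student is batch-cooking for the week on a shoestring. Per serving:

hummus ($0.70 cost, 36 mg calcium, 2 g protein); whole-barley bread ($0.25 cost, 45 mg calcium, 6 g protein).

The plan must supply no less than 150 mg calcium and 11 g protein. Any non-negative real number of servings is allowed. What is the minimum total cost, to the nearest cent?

$0.83

Compare the cost at each extreme point of the feasible region.
hummus only: max(150/36, 11/2) = 5.5 servings → $3.85.
whole-barley bread only: max(150/45, 11/6) = 3.333 servings → $0.83.
hummus + whole-barley bread with both tight: 3.214 servings and 0.7619 servings → $2.44.
Cheapest feasible corner: $0.83.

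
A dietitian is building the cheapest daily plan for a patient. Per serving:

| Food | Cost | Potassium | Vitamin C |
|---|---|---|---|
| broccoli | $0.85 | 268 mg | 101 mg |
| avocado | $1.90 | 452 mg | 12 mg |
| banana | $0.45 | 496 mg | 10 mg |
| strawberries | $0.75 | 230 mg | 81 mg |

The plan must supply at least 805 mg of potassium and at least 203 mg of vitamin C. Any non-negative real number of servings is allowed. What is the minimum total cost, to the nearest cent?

$1.92

broccoli only: max(805/268, 203/101) = 3.004 servings → $2.55.
avocado only: max(805/452, 203/12) = 16.92 servings → $32.14.
banana only: max(805/496, 203/10) = 20.3 servings → $9.13.
strawberries only: max(805/230, 203/81) = 3.5 servings → $2.62.
broccoli + avocado with both tight: 1.935 servings and 0.6339 servings → $2.85.
broccoli + banana with both tight: 1.954 servings and 0.5673 servings → $1.92.
broccoli + strawberries: the both-tight solution has a negative serving — not a feasible corner.
avocado + banana: the both-tight solution has a negative serving — not a feasible corner.
avocado + strawberries with both tight: 0.5469 servings and 2.425 servings → $2.86.
banana + strawberries with both tight: 0.4888 servings and 2.446 servings → $2.05.
Cheapest feasible corner: $1.92.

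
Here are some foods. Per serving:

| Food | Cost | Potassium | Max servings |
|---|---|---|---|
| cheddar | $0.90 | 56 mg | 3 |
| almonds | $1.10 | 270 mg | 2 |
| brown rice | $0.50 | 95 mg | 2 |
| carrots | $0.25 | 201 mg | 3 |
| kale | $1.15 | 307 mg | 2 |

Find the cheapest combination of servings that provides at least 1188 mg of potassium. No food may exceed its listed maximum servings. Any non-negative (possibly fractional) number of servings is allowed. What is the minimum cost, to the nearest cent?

Cost per mg of potassium: carrots $0.0012, kale $0.0037, almonds $0.0041, brown rice $0.0053, cheddar $0.0161.
Take 3 servings of carrots: +603.0 mg potassium for $0.75 (total $0.75, still need 585.0 mg).
Take 1.906 servings of kale: +585.0 mg potassium for $2.19 (total $2.94, still need 0.0 mg).
Filling from the cheapest source first is optimal under one linear minimum: $2.94.

$2.94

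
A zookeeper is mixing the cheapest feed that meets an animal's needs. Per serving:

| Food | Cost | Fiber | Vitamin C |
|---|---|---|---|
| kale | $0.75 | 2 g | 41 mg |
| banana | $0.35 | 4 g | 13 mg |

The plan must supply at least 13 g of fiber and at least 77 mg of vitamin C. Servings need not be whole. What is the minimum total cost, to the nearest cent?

$1.72

This is a tiny linear program; its minimum lies at a vertex of the feasible set. List the vertices and price them.
kale only: max(13/2, 77/41) = 6.5 servings → $4.88.
banana only: max(13/4, 77/13) = 5.923 servings → $2.07.
kale + banana with both tight: 1.007 servings and 2.746 servings → $1.72.
The minimum over all feasible corners is $1.72.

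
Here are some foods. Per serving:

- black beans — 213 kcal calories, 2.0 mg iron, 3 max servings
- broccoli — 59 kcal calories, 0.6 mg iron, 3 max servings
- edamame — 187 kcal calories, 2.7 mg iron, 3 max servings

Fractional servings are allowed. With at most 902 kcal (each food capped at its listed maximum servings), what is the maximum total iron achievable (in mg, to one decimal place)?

11.4 mg

Iron per kcal: edamame 0.01444, broccoli 0.01017, black beans 0.00939.
Take 3 servings of edamame: uses 561 kcal, +8.1 mg iron (running total 8.1 mg).
Take 3 servings of broccoli: uses 177 kcal, +1.8 mg iron (running total 9.9 mg).
Take 0.77 servings of black beans: uses 164 kcal, +1.5 mg iron (running total 11.4 mg).
Greedy by best ratio exhausts the calories allowance optimally: 11.4 mg.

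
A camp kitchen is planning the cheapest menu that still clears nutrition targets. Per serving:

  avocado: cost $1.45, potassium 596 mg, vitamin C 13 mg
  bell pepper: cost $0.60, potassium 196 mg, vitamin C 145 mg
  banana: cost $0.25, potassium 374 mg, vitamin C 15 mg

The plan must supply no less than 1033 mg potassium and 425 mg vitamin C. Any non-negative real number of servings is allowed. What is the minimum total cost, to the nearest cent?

$2.00

Compare the cost at each extreme point of the feasible region.
avocado only: max(1033/596, 425/13) = 32.69 servings → $47.40.
bell pepper only: max(1033/196, 425/145) = 5.27 servings → $3.16.
banana only: max(1033/374, 425/15) = 28.33 servings → $7.08.
avocado + bell pepper with both tight: 0.7927 servings and 2.86 servings → $2.87.
avocado + banana: the both-tight solution has a negative serving — not a feasible corner.
bell pepper + banana with both tight: 2.797 servings and 1.296 servings → $2.00.
The minimum over all feasible corners is $2.00.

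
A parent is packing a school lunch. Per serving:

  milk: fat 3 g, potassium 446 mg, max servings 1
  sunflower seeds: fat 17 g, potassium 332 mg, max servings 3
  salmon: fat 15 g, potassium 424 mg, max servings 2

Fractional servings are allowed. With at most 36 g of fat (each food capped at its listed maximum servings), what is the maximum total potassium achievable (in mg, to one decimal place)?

Potassium per g fat: milk 148.7, salmon 28.27, sunflower seeds 19.53.
Take 1 serving of milk: uses 3 g fat, +446.0 mg potassium (running total 446.0 mg).
Take 2 servings of salmon: uses 30 g fat, +848.0 mg potassium (running total 1294.0 mg).
Take 0.1765 servings of sunflower seeds: uses 3 g fat, +58.6 mg potassium (running total 1352.6 mg).
Filling greedily by potassium-per-g fat is optimal for one linear limit, giving 1352.6 mg.

1352.6 mg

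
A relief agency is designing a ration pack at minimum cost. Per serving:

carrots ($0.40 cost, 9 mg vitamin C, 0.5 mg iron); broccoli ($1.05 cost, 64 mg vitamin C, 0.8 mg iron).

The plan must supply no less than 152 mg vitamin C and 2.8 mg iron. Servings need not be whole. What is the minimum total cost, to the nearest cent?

Two binding constraints pin down two serving amounts, so the optimal mix uses at most two foods. The candidates are each food alone (scaled to the tighter of vitamin C/iron) and each pair with both constraints tight.
carrots only: max(152/9, 2.8/0.5) = 16.89 servings → $6.76.
broccoli only: max(152/64, 2.8/0.8) = 3.5 servings → $3.67.
carrots + broccoli with both tight: 2.323 servings and 2.048 servings → $3.08.
So the least-cost plan costs $3.08.

$3.08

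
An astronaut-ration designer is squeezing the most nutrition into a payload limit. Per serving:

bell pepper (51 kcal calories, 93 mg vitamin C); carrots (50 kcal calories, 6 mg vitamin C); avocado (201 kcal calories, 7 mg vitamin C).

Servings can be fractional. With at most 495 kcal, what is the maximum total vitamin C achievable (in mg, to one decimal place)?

Vitamin C per kcal: bell pepper 1.824, carrots 0.12, avocado 0.03483.
With no serving limits, spend the whole calories allowance on bell pepper: 495 kcal / 51 kcal × 93 mg = 902.6 mg.

902.6 mg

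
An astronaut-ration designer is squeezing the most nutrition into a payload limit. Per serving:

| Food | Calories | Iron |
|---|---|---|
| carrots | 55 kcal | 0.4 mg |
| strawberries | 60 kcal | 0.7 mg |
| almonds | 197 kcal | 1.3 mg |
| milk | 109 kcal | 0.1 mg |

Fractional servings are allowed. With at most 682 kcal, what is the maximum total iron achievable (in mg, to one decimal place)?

8.0 mg

Iron per kcal: strawberries 0.01167, carrots 0.007273, almonds 0.006599, milk 0.0009174.
With no serving limits, spend the whole calories allowance on strawberries: 682 kcal / 60 kcal × 0.7 mg = 8.0 mg.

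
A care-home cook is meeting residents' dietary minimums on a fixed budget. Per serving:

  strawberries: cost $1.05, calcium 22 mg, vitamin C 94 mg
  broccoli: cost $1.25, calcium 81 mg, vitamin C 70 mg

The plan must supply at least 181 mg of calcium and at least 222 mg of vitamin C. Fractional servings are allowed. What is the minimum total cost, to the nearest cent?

$3.41

A basic optimal solution has at most two foods positive. Try each food alone and each pair with both targets met exactly.
strawberries only: max(181/22, 222/94) = 8.227 servings → $8.64.
broccoli only: max(181/81, 222/70) = 3.171 servings → $3.96.
strawberries + broccoli with both tight: 0.8745 servings and 1.997 servings → $3.41.
So the least-cost plan costs $3.41.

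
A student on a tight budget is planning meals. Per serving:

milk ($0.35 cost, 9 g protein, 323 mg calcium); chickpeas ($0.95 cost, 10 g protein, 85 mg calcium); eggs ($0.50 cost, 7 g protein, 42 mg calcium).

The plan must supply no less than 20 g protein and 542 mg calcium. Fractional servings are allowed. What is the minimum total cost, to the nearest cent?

Check every corner: each single food scaled to meet both minima, and each pair solved so both constraints bind.
milk only: max(20/9, 542/323) = 2.222 servings → $0.78.
chickpeas only: max(20/10, 542/85) = 6.376 servings → $6.06.
eggs only: max(20/7, 542/42) = 12.9 servings → $6.45.
milk + chickpeas with both tight: 1.509 servings and 0.6418 servings → $1.14.
milk + eggs with both tight: 1.569 servings and 0.8401 servings → $0.97.
chickpeas + eggs with both targets exact would need a negative amount; discard.
So the least-cost plan costs $0.78.

$0.78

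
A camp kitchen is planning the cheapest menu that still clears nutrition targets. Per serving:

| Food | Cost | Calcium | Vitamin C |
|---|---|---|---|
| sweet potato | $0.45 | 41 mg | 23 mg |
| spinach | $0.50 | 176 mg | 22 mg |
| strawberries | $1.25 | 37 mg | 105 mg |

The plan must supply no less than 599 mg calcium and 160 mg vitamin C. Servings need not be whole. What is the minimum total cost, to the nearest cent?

Check every corner: each single food scaled to meet both minima, and each pair solved so both constraints bind.
sweet potato only: max(599/41, 160/23) = 14.61 servings → $6.57.
spinach only: max(599/176, 160/22) = 7.273 servings → $3.64.
strawberries only: max(599/37, 160/105) = 16.19 servings → $20.24.
sweet potato + spinach with both tight: 4.762 servings and 2.294 servings → $3.29.
sweet potato + strawberries: the both-tight solution has a negative serving — not a feasible corner.
spinach + strawberries with both tight: 3.225 servings and 0.8481 servings → $2.67.
The minimum over all feasible corners is $2.67.

$2.67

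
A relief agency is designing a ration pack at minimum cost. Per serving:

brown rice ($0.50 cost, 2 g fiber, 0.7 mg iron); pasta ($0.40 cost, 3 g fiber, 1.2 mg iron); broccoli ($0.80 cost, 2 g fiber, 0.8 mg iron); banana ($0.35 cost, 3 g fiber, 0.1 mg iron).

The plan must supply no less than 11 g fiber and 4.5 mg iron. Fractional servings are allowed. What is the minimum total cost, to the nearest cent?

$1.50

For a min-cost LP with two ≥-constraints, a basic feasible solution has at most two positive variables.
brown rice only: max(11/2, 4.5/0.7) = 6.429 servings → $3.21.
pasta only: max(11/3, 4.5/1.2) = 3.75 servings → $1.50.
broccoli only: max(11/2, 4.5/0.8) = 5.625 servings → $4.50.
banana only: max(11/3, 4.5/0.1) = 45 servings → $15.75.
brown rice + pasta with both targets exact would need a negative amount; discard.
brown rice + broccoli with both targets exact would need a negative amount; discard.
brown rice + banana with both targets exact would need a negative amount; discard.
pasta + broccoli (both tight): parallel constraints — no distinct corner.
pasta + banana: intersection lies outside the first quadrant.
broccoli + banana with both targets exact would need a negative amount; discard.
Cheapest feasible corner: $1.50.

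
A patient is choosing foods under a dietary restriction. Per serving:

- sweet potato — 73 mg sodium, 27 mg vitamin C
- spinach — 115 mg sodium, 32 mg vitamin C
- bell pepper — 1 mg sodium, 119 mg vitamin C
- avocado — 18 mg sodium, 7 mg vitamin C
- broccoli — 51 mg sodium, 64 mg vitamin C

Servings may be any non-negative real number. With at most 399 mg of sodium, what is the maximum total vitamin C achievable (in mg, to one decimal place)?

47481.0 mg

Vitamin C per mg sodium: bell pepper 119, broccoli 1.255, avocado 0.3889, sweet potato 0.3699, spinach 0.2783.
With no serving limits, spend the whole sodium allowance on bell pepper: 399 mg / 1 mg × 119 mg = 47481.0 mg.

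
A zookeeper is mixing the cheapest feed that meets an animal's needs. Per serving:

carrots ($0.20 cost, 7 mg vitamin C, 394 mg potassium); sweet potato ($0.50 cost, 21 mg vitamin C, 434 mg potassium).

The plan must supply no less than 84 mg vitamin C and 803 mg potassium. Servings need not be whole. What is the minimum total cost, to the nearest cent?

$2.00

Minimising a linear cost over {vitamin C ≥ 84, potassium ≥ 803, servings ≥ 0} — the optimum is at a vertex, using one or two foods.
carrots only: max(84/7, 803/394) = 12 servings → $2.40.
sweet potato only: max(84/21, 803/434) = 4 servings → $2.00.
carrots + sweet potato with both targets exact would need a negative amount; discard.
So the least-cost plan costs $2.00.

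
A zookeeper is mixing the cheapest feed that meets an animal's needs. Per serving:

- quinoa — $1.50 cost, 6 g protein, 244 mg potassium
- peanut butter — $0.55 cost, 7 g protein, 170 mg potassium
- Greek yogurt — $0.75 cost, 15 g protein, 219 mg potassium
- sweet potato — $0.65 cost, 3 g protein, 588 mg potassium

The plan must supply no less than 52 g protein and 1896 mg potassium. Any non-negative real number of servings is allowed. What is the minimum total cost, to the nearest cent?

This is a tiny linear program; its minimum lies at a vertex of the feasible set. List the vertices and price them.
quinoa only: max(52/6, 1896/244) = 8.667 servings → $13.00.
peanut butter only: max(52/7, 1896/170) = 11.15 servings → $6.13.
Greek yogurt only: max(52/15, 1896/219) = 8.658 servings → $6.49.
sweet potato only: max(52/3, 1896/588) = 17.33 servings → $11.27.
quinoa + peanut butter with both tight: 6.442 servings and 1.907 servings → $10.71.
quinoa + Greek yogurt with both tight: 7.269 servings and 0.5592 servings → $11.32.
quinoa + sweet potato with both targets exact would need a negative amount; discard.
peanut butter + Greek yogurt: the both-tight solution has a negative serving — not a feasible corner.
peanut butter + sweet potato with both tight: 6.902 servings and 1.229 servings → $4.59.
Greek yogurt + sweet potato with both tight: 3.049 servings and 2.089 servings → $3.64.
So the least-cost plan costs $3.64.

$3.64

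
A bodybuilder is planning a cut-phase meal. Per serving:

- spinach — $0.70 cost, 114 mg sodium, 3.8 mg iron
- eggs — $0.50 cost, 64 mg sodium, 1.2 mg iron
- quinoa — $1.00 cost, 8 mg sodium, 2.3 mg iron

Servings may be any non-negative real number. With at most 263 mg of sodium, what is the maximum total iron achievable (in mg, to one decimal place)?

75.6 mg

Iron per mg sodium: quinoa 0.2875, spinach 0.03333, eggs 0.01875.
With no serving limits, spend the whole sodium allowance on quinoa: 263 mg / 8 mg × 2.3 mg = 75.6 mg.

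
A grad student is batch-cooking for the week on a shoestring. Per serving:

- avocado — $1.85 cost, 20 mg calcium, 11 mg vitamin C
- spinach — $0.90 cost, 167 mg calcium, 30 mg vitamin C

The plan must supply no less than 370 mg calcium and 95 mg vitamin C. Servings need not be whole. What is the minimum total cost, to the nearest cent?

This is a tiny linear program; its minimum lies at a vertex of the feasible set. List the vertices and price them.
avocado only: max(370/20, 95/11) = 18.5 servings → $34.23.
spinach only: max(370/167, 95/30) = 3.167 servings → $2.85.
avocado + spinach with both tight: 3.852 servings and 1.754 servings → $8.71.
So the least-cost plan costs $2.85.

$2.85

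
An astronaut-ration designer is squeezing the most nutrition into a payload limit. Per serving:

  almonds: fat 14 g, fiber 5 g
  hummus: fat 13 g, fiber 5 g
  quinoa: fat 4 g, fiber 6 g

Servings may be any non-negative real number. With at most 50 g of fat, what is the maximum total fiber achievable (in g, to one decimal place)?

75.0 g

Fiber per g fat: quinoa 1.5, hummus 0.3846, almonds 0.3571.
With no serving limits, spend the whole fat allowance on quinoa: 50 g / 4 g × 6 g = 75.0 g.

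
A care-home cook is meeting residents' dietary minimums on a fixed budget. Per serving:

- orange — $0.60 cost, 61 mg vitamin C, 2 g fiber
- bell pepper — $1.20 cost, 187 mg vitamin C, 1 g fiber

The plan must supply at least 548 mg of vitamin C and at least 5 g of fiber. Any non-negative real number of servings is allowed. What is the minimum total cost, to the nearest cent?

orange only: max(548/61, 5/2) = 8.984 servings → $5.39.
bell pepper only: max(548/187, 5/1) = 5 servings → $6.00.
orange + bell pepper with both tight: 1.236 servings and 2.527 servings → $3.77.
Cheapest feasible corner: $3.77.

$3.77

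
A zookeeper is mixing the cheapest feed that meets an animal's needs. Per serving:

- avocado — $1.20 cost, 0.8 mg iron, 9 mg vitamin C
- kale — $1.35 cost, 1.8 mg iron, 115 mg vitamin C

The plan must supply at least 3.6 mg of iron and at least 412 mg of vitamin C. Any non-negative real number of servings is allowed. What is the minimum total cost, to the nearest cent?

$4.84

This is a tiny linear program; its minimum lies at a vertex of the feasible set. List the vertices and price them.
avocado only: max(3.6/0.8, 412/9) = 45.78 servings → $54.93.
kale only: max(3.6/1.8, 412/115) = 3.583 servings → $4.84.
avocado + kale: intersection lies outside the first quadrant.
The minimum over all feasible corners is $4.84.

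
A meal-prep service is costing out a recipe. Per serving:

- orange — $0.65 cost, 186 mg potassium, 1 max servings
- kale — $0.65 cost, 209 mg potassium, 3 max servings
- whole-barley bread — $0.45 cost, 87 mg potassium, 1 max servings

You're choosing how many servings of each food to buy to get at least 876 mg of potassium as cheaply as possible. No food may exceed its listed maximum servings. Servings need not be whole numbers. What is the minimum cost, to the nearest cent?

Cost per mg of potassium: kale $0.0031, orange $0.0035, whole-barley bread $0.0052.
Take 3 servings of kale: +627.0 mg potassium for $1.95 (total $1.95, still need 249.0 mg).
Take 1 serving of orange: +186.0 mg potassium for $0.65 (total $2.60, still need 63.0 mg).
Take 0.7241 servings of whole-barley bread: +63.0 mg potassium for $0.33 (total $2.93, still need 0.0 mg).
Greedy by cheapest-per-mg is optimal for a single linear constraint, so the minimum cost is $2.93.

$2.93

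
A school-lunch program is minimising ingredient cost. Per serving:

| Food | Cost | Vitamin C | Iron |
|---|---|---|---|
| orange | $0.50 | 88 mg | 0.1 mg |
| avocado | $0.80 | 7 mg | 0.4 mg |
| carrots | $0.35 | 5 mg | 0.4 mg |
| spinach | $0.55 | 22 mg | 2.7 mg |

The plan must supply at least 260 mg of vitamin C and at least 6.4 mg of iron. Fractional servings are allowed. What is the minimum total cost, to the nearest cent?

$2.45

With two linear requirements the optimum uses one or two foods; enumerate the corners.
orange only: max(260/88, 6.4/0.1) = 64 servings → $32.00.
avocado only: max(260/7, 6.4/0.4) = 37.14 servings → $29.71.
carrots only: max(260/5, 6.4/0.4) = 52 servings → $18.20.
spinach only: max(260/22, 6.4/2.7) = 11.82 servings → $6.50.
orange + avocado with both tight: 1.716 servings and 15.57 servings → $13.31.
orange + carrots with both tight: 2.075 servings and 15.48 servings → $6.46.
orange + spinach with both tight: 2.384 servings and 2.282 servings → $2.45.
avocado + carrots: the both-tight solution has a negative serving — not a feasible corner.
avocado + spinach with both targets exact would need a negative amount; discard.
carrots + spinach with both targets exact would need a negative amount; discard.
The minimum over all feasible corners is $2.45.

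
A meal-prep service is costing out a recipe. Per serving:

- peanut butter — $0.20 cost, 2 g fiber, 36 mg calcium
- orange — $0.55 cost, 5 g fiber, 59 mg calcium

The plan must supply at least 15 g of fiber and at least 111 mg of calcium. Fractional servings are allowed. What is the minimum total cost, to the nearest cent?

$1.50

Check every corner: each single food scaled to meet both minima, and each pair solved so both constraints bind.
peanut butter only: max(15/2, 111/36) = 7.5 servings → $1.50.
orange only: max(15/5, 111/59) = 3 servings → $1.65.
peanut butter + orange: intersection lies outside the first quadrant.
So the least-cost plan costs $1.50.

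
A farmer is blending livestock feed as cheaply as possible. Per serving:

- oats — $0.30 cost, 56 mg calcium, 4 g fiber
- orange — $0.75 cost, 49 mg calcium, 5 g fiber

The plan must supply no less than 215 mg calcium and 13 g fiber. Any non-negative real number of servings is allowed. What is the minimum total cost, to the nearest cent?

$1.15

For a min-cost LP with two ≥-constraints, a basic feasible solution has at most two positive variables.
oats only: max(215/56, 13/4) = 3.839 servings → $1.15.
orange only: max(215/49, 13/5) = 4.388 servings → $3.29.
oats + orange: the both-tight solution has a negative serving — not a feasible corner.
So the least-cost plan costs $1.15.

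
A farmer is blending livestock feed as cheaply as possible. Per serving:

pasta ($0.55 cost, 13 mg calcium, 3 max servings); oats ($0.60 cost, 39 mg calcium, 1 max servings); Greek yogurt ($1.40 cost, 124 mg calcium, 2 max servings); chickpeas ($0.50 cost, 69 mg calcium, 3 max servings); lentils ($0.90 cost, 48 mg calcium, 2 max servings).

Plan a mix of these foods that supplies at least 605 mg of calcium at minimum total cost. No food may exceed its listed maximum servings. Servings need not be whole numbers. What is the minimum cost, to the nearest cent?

$7.33

Cost per mg of calcium: chickpeas $0.0072, Greek yogurt $0.0113, oats $0.0154, lentils $0.0187, pasta $0.0423.
Take 3 servings of chickpeas: +207.0 mg calcium for $1.50 (total $1.50, still need 398.0 mg).
Take 2 servings of Greek yogurt: +248.0 mg calcium for $2.80 (total $4.30, still need 150.0 mg).
Take 1 serving of oats: +39.0 mg calcium for $0.60 (total $4.90, still need 111.0 mg).
Take 2 servings of lentils: +96.0 mg calcium for $1.80 (total $6.70, still need 15.0 mg).
Take 1.154 servings of pasta: +15.0 mg calcium for $0.63 (total $7.33, still need 0.0 mg).
Filling from the cheapest source first is optimal under one linear minimum: $7.33.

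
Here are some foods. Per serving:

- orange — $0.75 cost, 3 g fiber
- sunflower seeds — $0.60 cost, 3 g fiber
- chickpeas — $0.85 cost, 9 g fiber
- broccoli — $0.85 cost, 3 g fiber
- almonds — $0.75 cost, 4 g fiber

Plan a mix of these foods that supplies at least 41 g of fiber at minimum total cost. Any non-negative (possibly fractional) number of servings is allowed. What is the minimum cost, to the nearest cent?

$3.87

Cost per g of fiber: chickpeas $0.0944, almonds $0.1875, sunflower seeds $0.2000, orange $0.2500, broccoli $0.2833.
With no serving limits, use only chickpeas: 41 g / 9 g = 4.556 servings × $0.85 = $3.87.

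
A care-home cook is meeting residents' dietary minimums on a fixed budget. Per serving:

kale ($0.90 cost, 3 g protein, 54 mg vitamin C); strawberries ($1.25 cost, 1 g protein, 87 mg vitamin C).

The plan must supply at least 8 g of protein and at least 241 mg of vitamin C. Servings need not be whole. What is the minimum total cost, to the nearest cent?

$3.74

kale only: max(8/3, 241/54) = 4.463 servings → $4.02.
strawberries only: max(8/1, 241/87) = 8 servings → $10.00.
kale + strawberries with both tight: 2.198 servings and 1.406 servings → $3.74.
Cheapest feasible corner: $3.74.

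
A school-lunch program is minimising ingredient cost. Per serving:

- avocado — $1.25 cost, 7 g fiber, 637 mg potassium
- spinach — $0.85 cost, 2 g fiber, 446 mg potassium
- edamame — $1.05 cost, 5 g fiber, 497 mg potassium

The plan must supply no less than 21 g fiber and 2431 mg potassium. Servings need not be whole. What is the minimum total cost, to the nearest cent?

$4.72

Minimising a linear cost over {fiber ≥ 21, potassium ≥ 2431, servings ≥ 0} — the optimum is at a vertex, using one or two foods.
avocado only: max(21/7, 2431/637) = 3.816 servings → $4.77.
spinach only: max(21/2, 2431/446) = 10.5 servings → $8.93.
edamame only: max(21/5, 2431/497) = 4.891 servings → $5.14.
avocado + spinach with both tight: 2.437 servings and 1.97 servings → $4.72.
avocado + edamame: intersection lies outside the first quadrant.
spinach + edamame with both tight: 1.39 servings and 3.644 servings → $5.01.
So the least-cost plan costs $4.72.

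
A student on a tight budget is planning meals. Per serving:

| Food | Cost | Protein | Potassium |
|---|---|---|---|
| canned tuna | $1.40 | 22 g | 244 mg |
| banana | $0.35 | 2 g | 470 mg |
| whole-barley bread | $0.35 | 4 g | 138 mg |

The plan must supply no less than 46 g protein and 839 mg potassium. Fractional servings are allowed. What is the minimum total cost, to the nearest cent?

Compare the cost at each extreme point of the feasible region.
canned tuna only: max(46/22, 839/244) = 3.439 servings → $4.81.
banana only: max(46/2, 839/470) = 23 servings → $8.05.
whole-barley bread only: max(46/4, 839/138) = 11.5 servings → $4.03.
canned tuna + banana with both tight: 2.024 servings and 0.7343 servings → $3.09.
canned tuna + whole-barley bread with both tight: 1.452 servings and 3.512 servings → $3.26.
banana + whole-barley bread: intersection lies outside the first quadrant.
So the least-cost plan costs $3.09.

$3.09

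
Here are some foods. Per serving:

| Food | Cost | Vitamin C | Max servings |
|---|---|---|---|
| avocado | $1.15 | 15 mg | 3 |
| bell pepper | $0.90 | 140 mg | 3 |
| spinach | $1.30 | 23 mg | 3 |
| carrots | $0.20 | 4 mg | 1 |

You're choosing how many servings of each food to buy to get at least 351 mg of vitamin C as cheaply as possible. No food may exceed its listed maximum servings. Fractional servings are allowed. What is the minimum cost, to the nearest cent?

Cost per mg of vitamin C: bell pepper $0.0064, carrots $0.0500, spinach $0.0565, avocado $0.0767.
Take 2.507 servings of bell pepper: +351.0 mg vitamin C for $2.26 (total $2.26, still need 0.0 mg).
Greedy by cheapest-per-mg is optimal for a single linear constraint, so the minimum cost is $2.26.

$2.26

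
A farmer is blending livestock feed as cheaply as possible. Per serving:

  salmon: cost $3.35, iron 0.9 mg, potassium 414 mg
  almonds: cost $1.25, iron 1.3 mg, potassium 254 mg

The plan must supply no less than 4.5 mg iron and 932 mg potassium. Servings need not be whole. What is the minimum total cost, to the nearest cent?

$4.59

An LP optimum is at a vertex; with two nutrient constraints at most two foods are used. Check each candidate.
salmon only: max(4.5/0.9, 932/414) = 5 servings → $16.75.
almonds only: max(4.5/1.3, 932/254) = 3.669 servings → $4.59.
salmon + almonds with both tight: 0.2216 servings and 3.308 servings → $4.88.
So the least-cost plan costs $4.59.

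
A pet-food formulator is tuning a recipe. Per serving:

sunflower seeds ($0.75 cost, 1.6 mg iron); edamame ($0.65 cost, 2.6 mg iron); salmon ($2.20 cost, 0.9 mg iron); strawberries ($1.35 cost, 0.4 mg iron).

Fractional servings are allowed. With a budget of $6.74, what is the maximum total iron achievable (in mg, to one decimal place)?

Iron per dollar: edamame 4, sunflower seeds 2.133, salmon 0.4091, strawberries 0.2963.
With no serving limits, spend the whole cost allowance on edamame: $6.74 / $0.65 × 2.6 mg = 27.0 mg.

27.0 mg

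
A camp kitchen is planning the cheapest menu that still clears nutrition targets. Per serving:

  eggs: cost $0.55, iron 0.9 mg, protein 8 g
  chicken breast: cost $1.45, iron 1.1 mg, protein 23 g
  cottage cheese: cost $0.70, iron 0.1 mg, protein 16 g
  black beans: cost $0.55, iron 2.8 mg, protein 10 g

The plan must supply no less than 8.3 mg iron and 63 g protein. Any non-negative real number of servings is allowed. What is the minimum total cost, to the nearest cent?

$3.08

eggs only: max(8.3/0.9, 63/8) = 9.222 servings → $5.07.
chicken breast only: max(8.3/1.1, 63/23) = 7.545 servings → $10.94.
cottage cheese only: max(8.3/0.1, 63/16) = 83 servings → $58.10.
black beans only: max(8.3/2.8, 63/10) = 6.3 servings → $3.46.
eggs + chicken breast: intersection lies outside the first quadrant.
eggs + cottage cheese: the both-tight solution has a negative serving — not a feasible corner.
eggs + black beans with both tight: 6.97 servings and 0.7239 servings → $4.23.
chicken breast + cottage cheese: intersection lies outside the first quadrant.
chicken breast + black beans with both tight: 1.749 servings and 2.277 servings → $3.79.
cottage cheese + black beans with both tight: 2.132 servings and 2.888 servings → $3.08.
Cheapest feasible corner: $3.08.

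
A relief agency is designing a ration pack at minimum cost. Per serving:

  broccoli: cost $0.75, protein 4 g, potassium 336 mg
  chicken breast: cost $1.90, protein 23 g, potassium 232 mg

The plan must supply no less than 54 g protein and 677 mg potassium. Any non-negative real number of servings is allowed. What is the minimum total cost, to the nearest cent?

$4.65

Compare the cost at each extreme point of the feasible region.
broccoli only: max(54/4, 677/336) = 13.5 servings → $10.12.
chicken breast only: max(54/23, 677/232) = 2.918 servings → $5.54.
broccoli + chicken breast with both tight: 0.4475 servings and 2.27 servings → $4.65.
The minimum over all feasible corners is $4.65.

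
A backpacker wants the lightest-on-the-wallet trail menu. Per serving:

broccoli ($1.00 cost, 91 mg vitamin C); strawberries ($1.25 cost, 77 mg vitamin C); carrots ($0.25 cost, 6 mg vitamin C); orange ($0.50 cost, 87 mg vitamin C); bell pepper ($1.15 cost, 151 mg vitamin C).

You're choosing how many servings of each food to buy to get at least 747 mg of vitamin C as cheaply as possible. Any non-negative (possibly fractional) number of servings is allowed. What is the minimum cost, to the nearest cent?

$4.29

Cost per mg of vitamin C: orange $0.0057, bell pepper $0.0076, broccoli $0.0110, strawberries $0.0162, carrots $0.0417.
With no serving limits, use only orange: 747 mg / 87 mg = 8.586 servings × $0.50 = $4.29.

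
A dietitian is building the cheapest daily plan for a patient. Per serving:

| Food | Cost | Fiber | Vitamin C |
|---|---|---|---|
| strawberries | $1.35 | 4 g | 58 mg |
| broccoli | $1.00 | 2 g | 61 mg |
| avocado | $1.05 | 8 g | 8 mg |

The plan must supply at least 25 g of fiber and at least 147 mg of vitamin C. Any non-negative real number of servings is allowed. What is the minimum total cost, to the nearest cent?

With two linear requirements the optimum uses one or two foods; enumerate the corners.
strawberries only: max(25/4, 147/58) = 6.25 servings → $8.44.
broccoli only: max(25/2, 147/61) = 12.5 servings → $12.50.
avocado only: max(25/8, 147/8) = 18.38 servings → $19.29.
strawberries + broccoli with both targets exact would need a negative amount; discard.
strawberries + avocado with both tight: 2.259 servings and 1.995 servings → $5.15.
broccoli + avocado with both tight: 2.068 servings and 2.608 servings → $4.81.
So the least-cost plan costs $4.81.

$4.81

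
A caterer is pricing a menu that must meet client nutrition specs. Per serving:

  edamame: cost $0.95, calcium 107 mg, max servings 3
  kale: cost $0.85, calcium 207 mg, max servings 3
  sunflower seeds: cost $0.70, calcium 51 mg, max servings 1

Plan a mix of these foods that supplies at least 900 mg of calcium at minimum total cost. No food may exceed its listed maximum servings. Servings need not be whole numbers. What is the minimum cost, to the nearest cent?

Cost per mg of calcium: kale $0.0041, edamame $0.0089, sunflower seeds $0.0137.
Take 3 servings of kale: +621.0 mg calcium for $2.55 (total $2.55, still need 279.0 mg).
Take 2.607 servings of edamame: +279.0 mg calcium for $2.48 (total $5.03, still need 0.0 mg).
Filling from the cheapest source first is optimal under one linear minimum: $5.03.

$5.03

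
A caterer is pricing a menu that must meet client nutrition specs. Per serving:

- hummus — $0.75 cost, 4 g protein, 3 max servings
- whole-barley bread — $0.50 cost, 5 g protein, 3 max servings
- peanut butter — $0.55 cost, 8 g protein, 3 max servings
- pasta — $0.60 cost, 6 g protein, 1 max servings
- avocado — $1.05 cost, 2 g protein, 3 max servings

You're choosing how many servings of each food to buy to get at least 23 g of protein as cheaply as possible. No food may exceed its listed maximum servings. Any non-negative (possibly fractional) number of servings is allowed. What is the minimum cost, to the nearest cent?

$1.58

Cost per g of protein: peanut butter $0.0688, whole-barley bread $0.1000, pasta $0.1000, hummus $0.1875, avocado $0.5250.
Take 2.875 servings of peanut butter: +23.0 g protein for $1.58 (total $1.58, still need 0.0 g).
Filling from the cheapest source first is optimal under one linear minimum: $1.58.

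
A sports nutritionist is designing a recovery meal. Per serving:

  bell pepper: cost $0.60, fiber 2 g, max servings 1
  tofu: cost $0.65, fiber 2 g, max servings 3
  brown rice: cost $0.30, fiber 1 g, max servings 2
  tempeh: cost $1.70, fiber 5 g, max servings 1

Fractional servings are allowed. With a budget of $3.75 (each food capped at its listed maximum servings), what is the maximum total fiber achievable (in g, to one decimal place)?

11.8 g

Fiber per dollar: bell pepper 3.333, brown rice 3.333, tofu 3.077, tempeh 2.941.
Take 1 serving of bell pepper: spends $0.60, +2.0 g fiber (running total 2.0 g).
Take 2 servings of brown rice: spends $0.60, +2.0 g fiber (running total 4.0 g).
Take 3 servings of tofu: spends $1.95, +6.0 g fiber (running total 10.0 g).
Take 0.3529 servings of tempeh: spends $0.60, +1.8 g fiber (running total 11.8 g).
Greedy by best ratio exhausts the cost allowance optimally: 11.8 g.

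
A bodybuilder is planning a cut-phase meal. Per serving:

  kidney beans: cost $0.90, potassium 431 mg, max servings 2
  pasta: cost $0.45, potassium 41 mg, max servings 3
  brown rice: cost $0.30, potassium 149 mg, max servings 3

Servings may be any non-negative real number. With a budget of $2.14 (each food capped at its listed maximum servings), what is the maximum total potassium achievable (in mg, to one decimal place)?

Potassium per dollar: brown rice 496.7, kidney beans 478.9, pasta 91.11.
Take 3 servings of brown rice: spends $0.90, +447.0 mg potassium (running total 447.0 mg).
Take 1.378 servings of kidney beans: spends $1.24, +593.8 mg potassium (running total 1040.8 mg).
Greedy by best ratio exhausts the cost allowance optimally: 1040.8 mg.

1040.8 mg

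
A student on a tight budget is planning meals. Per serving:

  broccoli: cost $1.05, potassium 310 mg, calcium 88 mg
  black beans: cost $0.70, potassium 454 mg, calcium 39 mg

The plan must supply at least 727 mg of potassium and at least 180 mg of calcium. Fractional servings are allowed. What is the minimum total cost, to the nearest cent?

$2.22

The cheapest plan sits at a corner of the feasible region — with two constraints it uses at most two foods.
broccoli only: max(727/310, 180/88) = 2.345 servings → $2.46.
black beans only: max(727/454, 180/39) = 4.615 servings → $3.23.
broccoli + black beans with both tight: 1.915 servings and 0.2934 servings → $2.22.
So the least-cost plan costs $2.22.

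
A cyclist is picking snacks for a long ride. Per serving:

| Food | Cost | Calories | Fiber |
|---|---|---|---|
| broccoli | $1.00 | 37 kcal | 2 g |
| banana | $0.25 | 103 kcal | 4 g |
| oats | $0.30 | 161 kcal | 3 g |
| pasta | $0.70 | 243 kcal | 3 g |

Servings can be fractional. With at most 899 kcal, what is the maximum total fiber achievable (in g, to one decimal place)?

48.6 g

Fiber per kcal: broccoli 0.05405, banana 0.03883, oats 0.01863, pasta 0.01235.
With no serving limits, spend the whole calories allowance on broccoli: 899 kcal / 37 kcal × 2 g = 48.6 g.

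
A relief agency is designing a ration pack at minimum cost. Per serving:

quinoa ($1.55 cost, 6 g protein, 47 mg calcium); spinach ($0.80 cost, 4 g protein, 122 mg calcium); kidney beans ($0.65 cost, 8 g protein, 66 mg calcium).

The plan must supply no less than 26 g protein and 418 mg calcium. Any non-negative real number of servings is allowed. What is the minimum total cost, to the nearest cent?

$3.20

This is a tiny linear program; its minimum lies at a vertex of the feasible set. List the vertices and price them.
quinoa only: max(26/6, 418/47) = 8.894 servings → $13.79.
spinach only: max(26/4, 418/122) = 6.5 servings → $5.20.
kidney beans only: max(26/8, 418/66) = 6.333 servings → $4.12.
quinoa + spinach with both tight: 2.757 servings and 2.364 servings → $6.17.
quinoa + kidney beans: intersection lies outside the first quadrant.
spinach + kidney beans with both tight: 2.287 servings and 2.107 servings → $3.20.
The minimum over all feasible corners is $3.20.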